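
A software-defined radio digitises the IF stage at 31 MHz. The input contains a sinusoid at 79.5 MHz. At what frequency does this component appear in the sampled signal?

13.5 MHz

79.5 MHz mod fs = 17.5 MHz.
17.5 MHz > fs/2 = 15.5 MHz, folds to fs − 17.5 MHz = 13.5 MHz.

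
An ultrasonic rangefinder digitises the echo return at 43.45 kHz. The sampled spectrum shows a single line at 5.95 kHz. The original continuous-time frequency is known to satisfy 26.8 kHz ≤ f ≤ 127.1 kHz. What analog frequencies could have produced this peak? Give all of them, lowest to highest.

Frequencies that alias to 5.95 kHz are k·fs ± 5.95 kHz for integer k ≥ 0.
k=0: 5.95 kHz.
k=1: 37.5 kHz, 49.4 kHz.
k=2: 80.95 kHz, 92.85 kHz.
k=3: 124.4 kHz, 136.3 kHz.
k=4: 167.85 kHz, 179.75 kHz.
Within [26.8 kHz, 127.1 kHz]: 37.5 kHz, 49.4 kHz, 80.95 kHz, 92.85 kHz, 124.4 kHz.

37.5 kHz, 49.4 kHz, 80.95 kHz, 92.85 kHz, 124.4 kHz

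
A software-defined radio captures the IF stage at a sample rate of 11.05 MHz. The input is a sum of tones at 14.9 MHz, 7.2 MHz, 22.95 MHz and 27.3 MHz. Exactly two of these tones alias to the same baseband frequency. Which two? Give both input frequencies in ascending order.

fs/2 = 5.525 MHz.
14.9 MHz mod fs = 3.85 MHz.
3.85 MHz ≤ fs/2 = 5.525 MHz, appears at 3.85 MHz.
7.2 MHz > fs/2 = 5.525 MHz, folds to fs − 7.2 MHz = 3.85 MHz.
22.95 MHz mod fs = 0.85 MHz.
0.85 MHz ≤ fs/2 = 5.525 MHz, appears at 0.85 MHz.
27.3 MHz mod fs = 5.2 MHz.
5.2 MHz ≤ fs/2 = 5.525 MHz, appears at 5.2 MHz.
7.2 MHz and 14.9 MHz both map to 3.85 MHz.

7.2 MHz, 14.9 MHz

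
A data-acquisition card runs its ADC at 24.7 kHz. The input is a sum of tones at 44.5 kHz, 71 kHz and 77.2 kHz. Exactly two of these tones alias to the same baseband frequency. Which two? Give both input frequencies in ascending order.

71 kHz, 77.2 kHz

fs/2 = 12.35 kHz.
44.5 kHz mod fs = 19.8 kHz.
19.8 kHz > fs/2 = 12.35 kHz, folds to fs − 19.8 kHz = 4.9 kHz.
71 kHz mod fs = 21.6 kHz.
21.6 kHz > fs/2 = 12.35 kHz, folds to fs − 21.6 kHz = 3.1 kHz.
77.2 kHz mod fs = 3.1 kHz.
3.1 kHz ≤ fs/2 = 12.35 kHz, appears at 3.1 kHz.
71 kHz and 77.2 kHz both map to 3.1 kHz.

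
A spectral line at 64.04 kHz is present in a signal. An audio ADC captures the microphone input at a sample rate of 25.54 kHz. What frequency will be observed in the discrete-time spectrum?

64.04 kHz mod fs = 12.96 kHz.
12.96 kHz > fs/2 = 12.77 kHz, folds to fs − 12.96 kHz = 12.58 kHz.

12.58 kHz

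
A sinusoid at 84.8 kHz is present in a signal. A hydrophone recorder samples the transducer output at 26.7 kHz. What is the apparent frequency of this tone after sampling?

84.8 kHz mod fs = 4.7 kHz.
4.7 kHz ≤ fs/2 = 13.35 kHz, appears at 4.7 kHz.

4.7 kHz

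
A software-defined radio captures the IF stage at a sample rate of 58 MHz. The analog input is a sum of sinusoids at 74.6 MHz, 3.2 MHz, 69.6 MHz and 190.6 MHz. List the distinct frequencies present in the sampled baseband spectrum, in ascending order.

fs/2 = 29 MHz.
74.6 MHz mod fs = 16.6 MHz.
16.6 MHz ≤ fs/2 = 29 MHz, appears at 16.6 MHz.
3.2 MHz ≤ fs/2 = 29 MHz, passes unchanged.
69.6 MHz mod fs = 11.6 MHz.
11.6 MHz ≤ fs/2 = 29 MHz, appears at 11.6 MHz.
190.6 MHz mod fs = 16.6 MHz.
16.6 MHz ≤ fs/2 = 29 MHz, appears at 16.6 MHz.
Distinct values: {3.2 MHz, 11.6 MHz, 16.6 MHz}.

3.2 MHz, 11.6 MHz, 16.6 MHz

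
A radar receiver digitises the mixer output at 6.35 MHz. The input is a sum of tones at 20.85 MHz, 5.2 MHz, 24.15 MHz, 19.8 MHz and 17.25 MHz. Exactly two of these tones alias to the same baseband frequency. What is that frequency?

fs/2 = 3.175 MHz.
20.85 MHz mod fs = 1.8 MHz.
1.8 MHz ≤ fs/2 = 3.175 MHz, appears at 1.8 MHz.
5.2 MHz > fs/2 = 3.175 MHz, folds to fs − 5.2 MHz = 1.15 MHz.
24.15 MHz mod fs = 5.1 MHz.
5.1 MHz > fs/2 = 3.175 MHz, folds to fs − 5.1 MHz = 1.25 MHz.
19.8 MHz mod fs = 0.75 MHz.
0.75 MHz ≤ fs/2 = 3.175 MHz, appears at 0.75 MHz.
17.25 MHz mod fs = 4.55 MHz.
4.55 MHz > fs/2 = 3.175 MHz, folds to fs − 4.55 MHz = 1.8 MHz.
17.25 MHz and 20.85 MHz both map to 1.8 MHz.

1.8 MHz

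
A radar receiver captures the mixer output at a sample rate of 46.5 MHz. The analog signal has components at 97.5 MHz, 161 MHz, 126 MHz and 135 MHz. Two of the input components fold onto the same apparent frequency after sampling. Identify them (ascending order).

97.5 MHz, 135 MHz

fs/2 = 23.25 MHz.
97.5 MHz mod fs = 4.5 MHz.
4.5 MHz ≤ fs/2 = 23.25 MHz, appears at 4.5 MHz.
161 MHz mod fs = 21.5 MHz.
21.5 MHz ≤ fs/2 = 23.25 MHz, appears at 21.5 MHz.
126 MHz mod fs = 33 MHz.
33 MHz > fs/2 = 23.25 MHz, folds to fs − 33 MHz = 13.5 MHz.
135 MHz mod fs = 42 MHz.
42 MHz > fs/2 = 23.25 MHz, folds to fs − 42 MHz = 4.5 MHz.
97.5 MHz and 135 MHz both map to 4.5 MHz.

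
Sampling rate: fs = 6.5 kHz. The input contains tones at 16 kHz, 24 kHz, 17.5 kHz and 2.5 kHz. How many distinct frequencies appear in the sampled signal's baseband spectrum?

fs/2 = 3.25 kHz.
16 kHz mod fs = 3 kHz.
3 kHz ≤ fs/2 = 3.25 kHz, appears at 3 kHz.
24 kHz mod fs = 4.5 kHz.
4.5 kHz > fs/2 = 3.25 kHz, folds to fs − 4.5 kHz = 2 kHz.
17.5 kHz mod fs = 4.5 kHz.
4.5 kHz > fs/2 = 3.25 kHz, folds to fs − 4.5 kHz = 2 kHz.
2.5 kHz ≤ fs/2 = 3.25 kHz, passes unchanged.
Distinct values: {2 kHz, 2.5 kHz, 3 kHz} → 3.

3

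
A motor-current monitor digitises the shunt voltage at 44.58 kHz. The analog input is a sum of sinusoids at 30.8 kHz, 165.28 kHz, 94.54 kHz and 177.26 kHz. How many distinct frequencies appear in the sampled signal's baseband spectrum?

4

fs/2 = 22.29 kHz.
30.8 kHz > fs/2 = 22.29 kHz, folds to fs − 30.8 kHz = 13.78 kHz.
165.28 kHz mod fs = 31.54 kHz.
31.54 kHz > fs/2 = 22.29 kHz, folds to fs − 31.54 kHz = 13.04 kHz.
94.54 kHz mod fs = 5.38 kHz.
5.38 kHz ≤ fs/2 = 22.29 kHz, appears at 5.38 kHz.
177.26 kHz mod fs = 43.52 kHz.
43.52 kHz > fs/2 = 22.29 kHz, folds to fs − 43.52 kHz = 1.06 kHz.
Distinct values: {1.06 kHz, 5.38 kHz, 13.04 kHz, 13.78 kHz} → 4.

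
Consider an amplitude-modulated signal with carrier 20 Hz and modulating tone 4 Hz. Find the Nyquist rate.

48 Hz

AM sidebands sit at fc ± fm = 16 Hz and 24 Hz.
Highest-frequency component: 24 Hz.
Nyquist rate = 2 × 24 Hz = 48 Hz.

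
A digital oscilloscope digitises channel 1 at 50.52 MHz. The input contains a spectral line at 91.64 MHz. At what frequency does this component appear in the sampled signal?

91.64 MHz mod fs = 41.12 MHz.
41.12 MHz > fs/2 = 25.26 MHz, folds to fs − 41.12 MHz = 9.4 MHz.

9.4 MHz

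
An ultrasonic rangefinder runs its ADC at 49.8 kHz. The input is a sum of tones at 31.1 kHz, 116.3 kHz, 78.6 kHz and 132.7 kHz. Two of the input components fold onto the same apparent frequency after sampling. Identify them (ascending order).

116.3 kHz, 132.7 kHz

fs/2 = 24.9 kHz.
31.1 kHz > fs/2 = 24.9 kHz, folds to fs − 31.1 kHz = 18.7 kHz.
116.3 kHz mod fs = 16.7 kHz.
16.7 kHz ≤ fs/2 = 24.9 kHz, appears at 16.7 kHz.
78.6 kHz mod fs = 28.8 kHz.
28.8 kHz > fs/2 = 24.9 kHz, folds to fs − 28.8 kHz = 21 kHz.
132.7 kHz mod fs = 33.1 kHz.
33.1 kHz > fs/2 = 24.9 kHz, folds to fs − 33.1 kHz = 16.7 kHz.
116.3 kHz and 132.7 kHz both map to 16.7 kHz.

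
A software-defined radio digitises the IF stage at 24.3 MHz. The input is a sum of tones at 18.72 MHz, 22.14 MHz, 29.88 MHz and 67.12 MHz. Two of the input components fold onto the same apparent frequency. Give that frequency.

5.58 MHz

fs/2 = 12.15 MHz.
18.72 MHz > fs/2 = 12.15 MHz, folds to fs − 18.72 MHz = 5.58 MHz.
22.14 MHz > fs/2 = 12.15 MHz, folds to fs − 22.14 MHz = 2.16 MHz.
29.88 MHz mod fs = 5.58 MHz.
5.58 MHz ≤ fs/2 = 12.15 MHz, appears at 5.58 MHz.
67.12 MHz mod fs = 18.52 MHz.
18.52 MHz > fs/2 = 12.15 MHz, folds to fs − 18.52 MHz = 5.78 MHz.
18.72 MHz and 29.88 MHz both map to 5.58 MHz.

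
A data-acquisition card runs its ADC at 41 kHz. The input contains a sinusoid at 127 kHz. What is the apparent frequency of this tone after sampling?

4 kHz

127 kHz mod fs = 4 kHz.
4 kHz ≤ fs/2 = 20.5 kHz, appears at 4 kHz.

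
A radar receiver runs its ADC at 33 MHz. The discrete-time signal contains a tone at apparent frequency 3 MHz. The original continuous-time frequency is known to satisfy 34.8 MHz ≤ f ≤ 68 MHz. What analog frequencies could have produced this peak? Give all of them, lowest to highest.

Frequencies that alias to 3 MHz are k·fs ± 3 MHz for integer k ≥ 0.
k=0: 3 MHz.
k=1: 30 MHz, 36 MHz.
k=2: 63 MHz, 69 MHz.
k=3: 96 MHz, 102 MHz.
Within [34.8 MHz, 68 MHz]: 36 MHz, 63 MHz.

36 MHz, 63 MHz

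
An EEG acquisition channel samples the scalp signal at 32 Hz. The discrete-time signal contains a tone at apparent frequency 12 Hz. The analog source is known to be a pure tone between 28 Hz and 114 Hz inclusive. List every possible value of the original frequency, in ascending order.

Frequencies that alias to 12 Hz are k·fs ± 12 Hz for integer k ≥ 0.
k=0: 12 Hz.
k=1: 20 Hz, 44 Hz.
k=2: 52 Hz, 76 Hz.
k=3: 84 Hz, 108 Hz.
k=4: 116 Hz, 140 Hz.
Within [28 Hz, 114 Hz]: 44 Hz, 52 Hz, 76 Hz, 84 Hz, 108 Hz.

44 Hz, 52 Hz, 76 Hz, 84 Hz, 108 Hz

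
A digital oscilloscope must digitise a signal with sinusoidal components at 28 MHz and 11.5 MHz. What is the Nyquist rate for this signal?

56 MHz

Highest-frequency component: 28 MHz.
Nyquist rate = 2 × 28 MHz = 56 MHz.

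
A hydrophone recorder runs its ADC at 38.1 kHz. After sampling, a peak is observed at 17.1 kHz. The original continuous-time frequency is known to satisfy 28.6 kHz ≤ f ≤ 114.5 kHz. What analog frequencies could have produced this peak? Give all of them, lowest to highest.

55.2 kHz, 59.1 kHz, 93.3 kHz, 97.2 kHz

Frequencies that alias to 17.1 kHz are k·fs ± 17.1 kHz for integer k ≥ 0.
k=0: 17.1 kHz.
k=1: 21 kHz, 55.2 kHz.
k=2: 59.1 kHz, 93.3 kHz.
k=3: 97.2 kHz, 131.4 kHz.
k=4: 135.3 kHz, 169.5 kHz.
Within [28.6 kHz, 114.5 kHz]: 55.2 kHz, 59.1 kHz, 93.3 kHz, 97.2 kHz.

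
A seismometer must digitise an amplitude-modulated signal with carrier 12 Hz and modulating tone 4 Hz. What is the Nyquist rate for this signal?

32 Hz

AM sidebands sit at fc ± fm = 8 Hz and 16 Hz.
Highest-frequency component: 16 Hz.
Nyquist rate = 2 × 16 Hz = 32 Hz.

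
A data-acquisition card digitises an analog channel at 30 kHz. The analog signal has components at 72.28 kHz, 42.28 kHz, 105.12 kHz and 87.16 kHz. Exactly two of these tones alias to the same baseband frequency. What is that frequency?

12.28 kHz

fs/2 = 15 kHz.
72.28 kHz mod fs = 12.28 kHz.
12.28 kHz ≤ fs/2 = 15 kHz, appears at 12.28 kHz.
42.28 kHz mod fs = 12.28 kHz.
12.28 kHz ≤ fs/2 = 15 kHz, appears at 12.28 kHz.
105.12 kHz mod fs = 15.12 kHz.
15.12 kHz > fs/2 = 15 kHz, folds to fs − 15.12 kHz = 14.88 kHz.
87.16 kHz mod fs = 27.16 kHz.
27.16 kHz > fs/2 = 15 kHz, folds to fs − 27.16 kHz = 2.84 kHz.
42.28 kHz and 72.28 kHz both map to 12.28 kHz.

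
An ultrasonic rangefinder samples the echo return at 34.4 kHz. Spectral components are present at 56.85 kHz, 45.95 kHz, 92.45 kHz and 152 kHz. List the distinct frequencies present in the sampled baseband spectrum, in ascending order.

fs/2 = 17.2 kHz.
56.85 kHz mod fs = 22.45 kHz.
22.45 kHz > fs/2 = 17.2 kHz, folds to fs − 22.45 kHz = 11.95 kHz.
45.95 kHz mod fs = 11.55 kHz.
11.55 kHz ≤ fs/2 = 17.2 kHz, appears at 11.55 kHz.
92.45 kHz mod fs = 23.65 kHz.
23.65 kHz > fs/2 = 17.2 kHz, folds to fs − 23.65 kHz = 10.75 kHz.
152 kHz mod fs = 14.4 kHz.
14.4 kHz ≤ fs/2 = 17.2 kHz, appears at 14.4 kHz.
Distinct values: {10.75 kHz, 11.55 kHz, 11.95 kHz, 14.4 kHz}.

10.75 kHz, 11.55 kHz, 11.95 kHz, 14.4 kHz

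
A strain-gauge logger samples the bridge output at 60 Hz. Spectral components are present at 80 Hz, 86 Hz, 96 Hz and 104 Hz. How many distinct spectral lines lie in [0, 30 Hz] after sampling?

fs/2 = 30 Hz.
80 Hz mod fs = 20 Hz.
20 Hz ≤ fs/2 = 30 Hz, appears at 20 Hz.
86 Hz mod fs = 26 Hz.
26 Hz ≤ fs/2 = 30 Hz, appears at 26 Hz.
96 Hz mod fs = 36 Hz.
36 Hz > fs/2 = 30 Hz, folds to fs − 36 Hz = 24 Hz.
104 Hz mod fs = 44 Hz.
44 Hz > fs/2 = 30 Hz, folds to fs − 44 Hz = 16 Hz.
Distinct values: {16 Hz, 20 Hz, 24 Hz, 26 Hz} → 4.

4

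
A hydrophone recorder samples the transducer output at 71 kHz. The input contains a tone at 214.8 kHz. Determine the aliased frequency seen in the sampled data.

1.8 kHz

214.8 kHz mod fs = 1.8 kHz.
1.8 kHz ≤ fs/2 = 35.5 kHz, appears at 1.8 kHz.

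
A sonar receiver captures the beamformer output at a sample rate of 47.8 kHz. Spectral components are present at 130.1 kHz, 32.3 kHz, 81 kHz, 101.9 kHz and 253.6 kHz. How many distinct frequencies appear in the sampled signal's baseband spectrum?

4

fs/2 = 23.9 kHz.
130.1 kHz mod fs = 34.5 kHz.
34.5 kHz > fs/2 = 23.9 kHz, folds to fs − 34.5 kHz = 13.3 kHz.
32.3 kHz > fs/2 = 23.9 kHz, folds to fs − 32.3 kHz = 15.5 kHz.
81 kHz mod fs = 33.2 kHz.
33.2 kHz > fs/2 = 23.9 kHz, folds to fs − 33.2 kHz = 14.6 kHz.
101.9 kHz mod fs = 6.3 kHz.
6.3 kHz ≤ fs/2 = 23.9 kHz, appears at 6.3 kHz.
253.6 kHz mod fs = 14.6 kHz.
14.6 kHz ≤ fs/2 = 23.9 kHz, appears at 14.6 kHz.
Distinct values: {6.3 kHz, 13.3 kHz, 14.6 kHz, 15.5 kHz} → 4.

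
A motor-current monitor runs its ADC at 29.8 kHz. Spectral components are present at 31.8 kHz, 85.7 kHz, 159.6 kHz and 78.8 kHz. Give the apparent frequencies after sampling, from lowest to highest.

2 kHz, 3.7 kHz, 10.6 kHz

fs/2 = 14.9 kHz.
31.8 kHz mod fs = 2 kHz.
2 kHz ≤ fs/2 = 14.9 kHz, appears at 2 kHz.
85.7 kHz mod fs = 26.1 kHz.
26.1 kHz > fs/2 = 14.9 kHz, folds to fs − 26.1 kHz = 3.7 kHz.
159.6 kHz mod fs = 10.6 kHz.
10.6 kHz ≤ fs/2 = 14.9 kHz, appears at 10.6 kHz.
78.8 kHz mod fs = 19.2 kHz.
19.2 kHz > fs/2 = 14.9 kHz, folds to fs − 19.2 kHz = 10.6 kHz.
Distinct values: {2 kHz, 3.7 kHz, 10.6 kHz}.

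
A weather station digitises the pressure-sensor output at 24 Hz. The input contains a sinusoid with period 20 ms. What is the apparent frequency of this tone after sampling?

T = 20 ms → f = 1/T = 50 Hz.
50 Hz mod fs = 2 Hz.
2 Hz ≤ fs/2 = 12 Hz, appears at 2 Hz.

2 Hz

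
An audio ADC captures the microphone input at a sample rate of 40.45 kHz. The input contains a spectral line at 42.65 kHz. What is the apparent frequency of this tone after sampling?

2.2 kHz

42.65 kHz mod fs = 2.2 kHz.
2.2 kHz ≤ fs/2 = 20.225 kHz, appears at 2.2 kHz.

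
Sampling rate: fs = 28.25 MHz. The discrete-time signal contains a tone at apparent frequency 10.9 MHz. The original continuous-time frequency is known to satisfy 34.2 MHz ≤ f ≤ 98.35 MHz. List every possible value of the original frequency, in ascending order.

Frequencies that alias to 10.9 MHz are k·fs ± 10.9 MHz for integer k ≥ 0.
k=0: 10.9 MHz.
k=1: 17.35 MHz, 39.15 MHz.
k=2: 45.6 MHz, 67.4 MHz.
k=3: 73.85 MHz, 95.65 MHz.
k=4: 102.1 MHz, 123.9 MHz.
Within [34.2 MHz, 98.35 MHz]: 39.15 MHz, 45.6 MHz, 67.4 MHz, 73.85 MHz, 95.65 MHz.

39.15 MHz, 45.6 MHz, 67.4 MHz, 73.85 MHz, 95.65 MHz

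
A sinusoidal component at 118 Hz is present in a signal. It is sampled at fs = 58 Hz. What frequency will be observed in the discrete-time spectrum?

118 Hz mod fs = 2 Hz.
2 Hz ≤ fs/2 = 29 Hz, appears at 2 Hz.

2 Hz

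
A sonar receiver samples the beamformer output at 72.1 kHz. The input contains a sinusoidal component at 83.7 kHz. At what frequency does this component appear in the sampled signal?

83.7 kHz mod fs = 11.6 kHz.
11.6 kHz ≤ fs/2 = 36.05 kHz, appears at 11.6 kHz.

11.6 kHz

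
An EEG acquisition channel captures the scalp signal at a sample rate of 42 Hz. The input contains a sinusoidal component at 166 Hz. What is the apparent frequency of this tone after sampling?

166 Hz mod fs = 40 Hz.
40 Hz > fs/2 = 21 Hz, folds to fs − 40 Hz = 2 Hz.

2 Hz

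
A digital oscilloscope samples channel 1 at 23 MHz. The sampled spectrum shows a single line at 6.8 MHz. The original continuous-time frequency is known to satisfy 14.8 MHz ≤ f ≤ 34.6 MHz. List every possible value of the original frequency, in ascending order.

16.2 MHz, 29.8 MHz

Frequencies that alias to 6.8 MHz are k·fs ± 6.8 MHz for integer k ≥ 0.
k=0: 6.8 MHz.
k=1: 16.2 MHz, 29.8 MHz.
k=2: 39.2 MHz, 52.8 MHz.
Within [14.8 MHz, 34.6 MHz]: 16.2 MHz, 29.8 MHz.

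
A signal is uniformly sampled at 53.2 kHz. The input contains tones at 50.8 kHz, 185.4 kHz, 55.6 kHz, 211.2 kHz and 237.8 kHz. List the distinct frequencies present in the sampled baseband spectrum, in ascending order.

1.6 kHz, 2.4 kHz, 25 kHz, 25.8 kHz

fs/2 = 26.6 kHz.
50.8 kHz > fs/2 = 26.6 kHz, folds to fs − 50.8 kHz = 2.4 kHz.
185.4 kHz mod fs = 25.8 kHz.
25.8 kHz ≤ fs/2 = 26.6 kHz, appears at 25.8 kHz.
55.6 kHz mod fs = 2.4 kHz.
2.4 kHz ≤ fs/2 = 26.6 kHz, appears at 2.4 kHz.
211.2 kHz mod fs = 51.6 kHz.
51.6 kHz > fs/2 = 26.6 kHz, folds to fs − 51.6 kHz = 1.6 kHz.
237.8 kHz mod fs = 25 kHz.
25 kHz ≤ fs/2 = 26.6 kHz, appears at 25 kHz.
Distinct values: {1.6 kHz, 2.4 kHz, 25 kHz, 25.8 kHz}.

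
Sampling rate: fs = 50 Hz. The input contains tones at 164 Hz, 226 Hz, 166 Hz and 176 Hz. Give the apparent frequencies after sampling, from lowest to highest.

14 Hz, 16 Hz, 24 Hz

fs/2 = 25 Hz.
164 Hz mod fs = 14 Hz.
14 Hz ≤ fs/2 = 25 Hz, appears at 14 Hz.
226 Hz mod fs = 26 Hz.
26 Hz > fs/2 = 25 Hz, folds to fs − 26 Hz = 24 Hz.
166 Hz mod fs = 16 Hz.
16 Hz ≤ fs/2 = 25 Hz, appears at 16 Hz.
176 Hz mod fs = 26 Hz.
26 Hz > fs/2 = 25 Hz, folds to fs − 26 Hz = 24 Hz.
Distinct values: {14 Hz, 16 Hz, 24 Hz}.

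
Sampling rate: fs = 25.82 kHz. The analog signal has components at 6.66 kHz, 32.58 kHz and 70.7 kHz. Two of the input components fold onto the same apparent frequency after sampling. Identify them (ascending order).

32.58 kHz, 70.7 kHz

fs/2 = 12.91 kHz.
6.66 kHz ≤ fs/2 = 12.91 kHz, passes unchanged.
32.58 kHz mod fs = 6.76 kHz.
6.76 kHz ≤ fs/2 = 12.91 kHz, appears at 6.76 kHz.
70.7 kHz mod fs = 19.06 kHz.
19.06 kHz > fs/2 = 12.91 kHz, folds to fs − 19.06 kHz = 6.76 kHz.
32.58 kHz and 70.7 kHz both map to 6.76 kHz.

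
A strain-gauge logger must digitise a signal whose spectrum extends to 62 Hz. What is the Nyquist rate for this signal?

124 Hz

Nyquist rate = 2 × 62 Hz = 124 Hz.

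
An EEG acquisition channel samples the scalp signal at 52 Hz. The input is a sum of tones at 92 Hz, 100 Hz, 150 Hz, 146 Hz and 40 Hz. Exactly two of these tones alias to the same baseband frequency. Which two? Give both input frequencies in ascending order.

40 Hz, 92 Hz

fs/2 = 26 Hz.
92 Hz mod fs = 40 Hz.
40 Hz > fs/2 = 26 Hz, folds to fs − 40 Hz = 12 Hz.
100 Hz mod fs = 48 Hz.
48 Hz > fs/2 = 26 Hz, folds to fs − 48 Hz = 4 Hz.
150 Hz mod fs = 46 Hz.
46 Hz > fs/2 = 26 Hz, folds to fs − 46 Hz = 6 Hz.
146 Hz mod fs = 42 Hz.
42 Hz > fs/2 = 26 Hz, folds to fs − 42 Hz = 10 Hz.
40 Hz > fs/2 = 26 Hz, folds to fs − 40 Hz = 12 Hz.
40 Hz and 92 Hz both map to 12 Hz.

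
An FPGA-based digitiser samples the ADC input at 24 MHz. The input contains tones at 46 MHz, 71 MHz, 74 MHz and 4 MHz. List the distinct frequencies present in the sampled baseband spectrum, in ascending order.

1 MHz, 2 MHz, 4 MHz

fs/2 = 12 MHz.
46 MHz mod fs = 22 MHz.
22 MHz > fs/2 = 12 MHz, folds to fs − 22 MHz = 2 MHz.
71 MHz mod fs = 23 MHz.
23 MHz > fs/2 = 12 MHz, folds to fs − 23 MHz = 1 MHz.
74 MHz mod fs = 2 MHz.
2 MHz ≤ fs/2 = 12 MHz, appears at 2 MHz.
4 MHz ≤ fs/2 = 12 MHz, passes unchanged.
Distinct values: {1 MHz, 2 MHz, 4 MHz}.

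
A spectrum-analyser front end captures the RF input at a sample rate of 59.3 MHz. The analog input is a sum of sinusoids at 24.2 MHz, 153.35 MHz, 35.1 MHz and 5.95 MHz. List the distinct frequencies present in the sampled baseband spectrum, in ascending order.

5.95 MHz, 24.2 MHz, 24.55 MHz

fs/2 = 29.65 MHz.
24.2 MHz ≤ fs/2 = 29.65 MHz, passes unchanged.
153.35 MHz mod fs = 34.75 MHz.
34.75 MHz > fs/2 = 29.65 MHz, folds to fs − 34.75 MHz = 24.55 MHz.
35.1 MHz > fs/2 = 29.65 MHz, folds to fs − 35.1 MHz = 24.2 MHz.
5.95 MHz ≤ fs/2 = 29.65 MHz, passes unchanged.
Distinct values: {5.95 MHz, 24.2 MHz, 24.55 MHz}.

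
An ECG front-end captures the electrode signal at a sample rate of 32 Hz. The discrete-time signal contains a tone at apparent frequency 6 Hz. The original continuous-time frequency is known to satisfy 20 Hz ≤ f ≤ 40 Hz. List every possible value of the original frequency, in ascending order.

Frequencies that alias to 6 Hz are k·fs ± 6 Hz for integer k ≥ 0.
k=0: 6 Hz.
k=1: 26 Hz, 38 Hz.
k=2: 58 Hz, 70 Hz.
Within [20 Hz, 40 Hz]: 26 Hz, 38 Hz.

26 Hz, 38 Hz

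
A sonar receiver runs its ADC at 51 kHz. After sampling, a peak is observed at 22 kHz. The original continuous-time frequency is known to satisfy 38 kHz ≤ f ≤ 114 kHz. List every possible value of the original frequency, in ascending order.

Frequencies that alias to 22 kHz are k·fs ± 22 kHz for integer k ≥ 0.
k=0: 22 kHz.
k=1: 29 kHz, 73 kHz.
k=2: 80 kHz, 124 kHz.
k=3: 131 kHz, 175 kHz.
Within [38 kHz, 114 kHz]: 73 kHz, 80 kHz.

73 kHz, 80 kHz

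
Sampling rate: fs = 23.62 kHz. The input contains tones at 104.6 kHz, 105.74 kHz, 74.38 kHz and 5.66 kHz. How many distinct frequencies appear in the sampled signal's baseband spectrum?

4

fs/2 = 11.81 kHz.
104.6 kHz mod fs = 10.12 kHz.
10.12 kHz ≤ fs/2 = 11.81 kHz, appears at 10.12 kHz.
105.74 kHz mod fs = 11.26 kHz.
11.26 kHz ≤ fs/2 = 11.81 kHz, appears at 11.26 kHz.
74.38 kHz mod fs = 3.52 kHz.
3.52 kHz ≤ fs/2 = 11.81 kHz, appears at 3.52 kHz.
5.66 kHz ≤ fs/2 = 11.81 kHz, passes unchanged.
Distinct values: {3.52 kHz, 5.66 kHz, 10.12 kHz, 11.26 kHz} → 4.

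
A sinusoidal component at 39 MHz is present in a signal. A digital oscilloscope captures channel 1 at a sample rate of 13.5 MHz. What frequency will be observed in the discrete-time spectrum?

39 MHz mod fs = 12 MHz.
12 MHz > fs/2 = 6.75 MHz, folds to fs − 12 MHz = 1.5 MHz.

1.5 MHz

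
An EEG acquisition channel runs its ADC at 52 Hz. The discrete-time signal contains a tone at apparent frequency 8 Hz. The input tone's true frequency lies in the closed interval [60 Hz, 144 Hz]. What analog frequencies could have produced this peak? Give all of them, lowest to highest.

60 Hz, 96 Hz, 112 Hz

Frequencies that alias to 8 Hz are k·fs ± 8 Hz for integer k ≥ 0.
k=0: 8 Hz.
k=1: 44 Hz, 60 Hz.
k=2: 96 Hz, 112 Hz.
k=3: 148 Hz, 164 Hz.
Within [60 Hz, 144 Hz]: 60 Hz, 96 Hz, 112 Hz.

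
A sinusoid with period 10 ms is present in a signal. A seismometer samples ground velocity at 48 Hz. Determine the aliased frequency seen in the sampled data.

T = 10 ms → f = 1/T = 100 Hz.
100 Hz mod fs = 4 Hz.
4 Hz ≤ fs/2 = 24 Hz, appears at 4 Hz.

4 Hz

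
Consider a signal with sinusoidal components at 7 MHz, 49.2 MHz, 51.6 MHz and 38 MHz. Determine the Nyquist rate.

103.2 MHz

Highest-frequency component: 51.6 MHz.
Nyquist rate = 2 × 51.6 MHz = 103.2 MHz.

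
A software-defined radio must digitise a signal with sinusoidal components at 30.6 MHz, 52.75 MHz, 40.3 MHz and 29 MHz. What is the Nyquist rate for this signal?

105.5 MHz

Highest-frequency component: 52.75 MHz.
Nyquist rate = 2 × 52.75 MHz = 105.5 MHz.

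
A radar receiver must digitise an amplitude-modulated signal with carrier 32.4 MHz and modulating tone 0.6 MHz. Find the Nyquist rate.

AM sidebands sit at fc ± fm = 31.8 MHz and 33 MHz.
Highest-frequency component: 33 MHz.
Nyquist rate = 2 × 33 MHz = 66 MHz.

66 MHz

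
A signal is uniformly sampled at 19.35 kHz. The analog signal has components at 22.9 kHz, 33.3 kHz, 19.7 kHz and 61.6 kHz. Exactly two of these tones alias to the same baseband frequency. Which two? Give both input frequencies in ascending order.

22.9 kHz, 61.6 kHz

fs/2 = 9.675 kHz.
22.9 kHz mod fs = 3.55 kHz.
3.55 kHz ≤ fs/2 = 9.675 kHz, appears at 3.55 kHz.
33.3 kHz mod fs = 13.95 kHz.
13.95 kHz > fs/2 = 9.675 kHz, folds to fs − 13.95 kHz = 5.4 kHz.
19.7 kHz mod fs = 0.35 kHz.
0.35 kHz ≤ fs/2 = 9.675 kHz, appears at 0.35 kHz.
61.6 kHz mod fs = 3.55 kHz.
3.55 kHz ≤ fs/2 = 9.675 kHz, appears at 3.55 kHz.
22.9 kHz and 61.6 kHz both map to 3.55 kHz.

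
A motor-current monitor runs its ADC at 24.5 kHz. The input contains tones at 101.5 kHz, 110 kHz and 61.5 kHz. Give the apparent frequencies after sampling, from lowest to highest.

3.5 kHz, 12 kHz

fs/2 = 12.25 kHz.
101.5 kHz mod fs = 3.5 kHz.
3.5 kHz ≤ fs/2 = 12.25 kHz, appears at 3.5 kHz.
110 kHz mod fs = 12 kHz.
12 kHz ≤ fs/2 = 12.25 kHz, appears at 12 kHz.
61.5 kHz mod fs = 12.5 kHz.
12.5 kHz > fs/2 = 12.25 kHz, folds to fs − 12.5 kHz = 12 kHz.
Distinct values: {3.5 kHz, 12 kHz}.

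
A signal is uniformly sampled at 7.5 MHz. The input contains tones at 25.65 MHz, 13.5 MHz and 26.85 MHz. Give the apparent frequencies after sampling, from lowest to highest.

fs/2 = 3.75 MHz.
25.65 MHz mod fs = 3.15 MHz.
3.15 MHz ≤ fs/2 = 3.75 MHz, appears at 3.15 MHz.
13.5 MHz mod fs = 6 MHz.
6 MHz > fs/2 = 3.75 MHz, folds to fs − 6 MHz = 1.5 MHz.
26.85 MHz mod fs = 4.35 MHz.
4.35 MHz > fs/2 = 3.75 MHz, folds to fs − 4.35 MHz = 3.15 MHz.
Distinct values: {1.5 MHz, 3.15 MHz}.

1.5 MHz, 3.15 MHz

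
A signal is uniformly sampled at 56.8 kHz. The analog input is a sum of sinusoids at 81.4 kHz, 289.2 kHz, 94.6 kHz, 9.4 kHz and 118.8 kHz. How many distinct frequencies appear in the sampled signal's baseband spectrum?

fs/2 = 28.4 kHz.
81.4 kHz mod fs = 24.6 kHz.
24.6 kHz ≤ fs/2 = 28.4 kHz, appears at 24.6 kHz.
289.2 kHz mod fs = 5.2 kHz.
5.2 kHz ≤ fs/2 = 28.4 kHz, appears at 5.2 kHz.
94.6 kHz mod fs = 37.8 kHz.
37.8 kHz > fs/2 = 28.4 kHz, folds to fs − 37.8 kHz = 19 kHz.
9.4 kHz ≤ fs/2 = 28.4 kHz, passes unchanged.
118.8 kHz mod fs = 5.2 kHz.
5.2 kHz ≤ fs/2 = 28.4 kHz, appears at 5.2 kHz.
Distinct values: {5.2 kHz, 9.4 kHz, 19 kHz, 24.6 kHz} → 4.

4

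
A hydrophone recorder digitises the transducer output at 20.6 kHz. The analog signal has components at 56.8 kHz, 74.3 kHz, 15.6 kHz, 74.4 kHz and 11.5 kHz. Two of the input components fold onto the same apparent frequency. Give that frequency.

fs/2 = 10.3 kHz.
56.8 kHz mod fs = 15.6 kHz.
15.6 kHz > fs/2 = 10.3 kHz, folds to fs − 15.6 kHz = 5 kHz.
74.3 kHz mod fs = 12.5 kHz.
12.5 kHz > fs/2 = 10.3 kHz, folds to fs − 12.5 kHz = 8.1 kHz.
15.6 kHz > fs/2 = 10.3 kHz, folds to fs − 15.6 kHz = 5 kHz.
74.4 kHz mod fs = 12.6 kHz.
12.6 kHz > fs/2 = 10.3 kHz, folds to fs − 12.6 kHz = 8 kHz.
11.5 kHz > fs/2 = 10.3 kHz, folds to fs − 11.5 kHz = 9.1 kHz.
15.6 kHz and 56.8 kHz both map to 5 kHz.

5 kHz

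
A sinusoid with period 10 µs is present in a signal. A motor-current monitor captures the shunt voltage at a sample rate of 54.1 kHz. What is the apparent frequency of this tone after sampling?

8.2 kHz

T = 10 µs → f = 1/T = 100 kHz.
100 kHz mod fs = 45.9 kHz.
45.9 kHz > fs/2 = 27.05 kHz, folds to fs − 45.9 kHz = 8.2 kHz.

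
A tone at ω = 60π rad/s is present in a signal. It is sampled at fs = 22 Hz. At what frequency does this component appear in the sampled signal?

ω = 60π rad/s → f = ω/(2π) = 30 Hz.
30 Hz mod fs = 8 Hz.
8 Hz ≤ fs/2 = 11 Hz, appears at 8 Hz.

8 Hz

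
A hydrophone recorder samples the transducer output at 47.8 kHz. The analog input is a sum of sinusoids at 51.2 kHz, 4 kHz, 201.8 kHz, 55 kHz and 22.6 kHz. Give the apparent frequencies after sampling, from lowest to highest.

fs/2 = 23.9 kHz.
51.2 kHz mod fs = 3.4 kHz.
3.4 kHz ≤ fs/2 = 23.9 kHz, appears at 3.4 kHz.
4 kHz ≤ fs/2 = 23.9 kHz, passes unchanged.
201.8 kHz mod fs = 10.6 kHz.
10.6 kHz ≤ fs/2 = 23.9 kHz, appears at 10.6 kHz.
55 kHz mod fs = 7.2 kHz.
7.2 kHz ≤ fs/2 = 23.9 kHz, appears at 7.2 kHz.
22.6 kHz ≤ fs/2 = 23.9 kHz, passes unchanged.
Distinct values: {3.4 kHz, 4 kHz, 7.2 kHz, 10.6 kHz, 22.6 kHz}.

3.4 kHz, 4 kHz, 7.2 kHz, 10.6 kHz, 22.6 kHz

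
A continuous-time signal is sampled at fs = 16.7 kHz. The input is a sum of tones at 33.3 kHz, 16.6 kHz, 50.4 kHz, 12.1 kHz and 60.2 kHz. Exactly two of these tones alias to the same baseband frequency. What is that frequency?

0.1 kHz

fs/2 = 8.35 kHz.
33.3 kHz mod fs = 16.6 kHz.
16.6 kHz > fs/2 = 8.35 kHz, folds to fs − 16.6 kHz = 0.1 kHz.
16.6 kHz > fs/2 = 8.35 kHz, folds to fs − 16.6 kHz = 0.1 kHz.
50.4 kHz mod fs = 0.3 kHz.
0.3 kHz ≤ fs/2 = 8.35 kHz, appears at 0.3 kHz.
12.1 kHz > fs/2 = 8.35 kHz, folds to fs − 12.1 kHz = 4.6 kHz.
60.2 kHz mod fs = 10.1 kHz.
10.1 kHz > fs/2 = 8.35 kHz, folds to fs − 10.1 kHz = 6.6 kHz.
16.6 kHz and 33.3 kHz both map to 0.1 kHz.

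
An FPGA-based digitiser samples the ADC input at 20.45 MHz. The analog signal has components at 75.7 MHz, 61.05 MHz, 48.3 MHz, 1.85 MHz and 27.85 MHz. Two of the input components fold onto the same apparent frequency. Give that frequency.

fs/2 = 10.225 MHz.
75.7 MHz mod fs = 14.35 MHz.
14.35 MHz > fs/2 = 10.225 MHz, folds to fs − 14.35 MHz = 6.1 MHz.
61.05 MHz mod fs = 20.15 MHz.
20.15 MHz > fs/2 = 10.225 MHz, folds to fs − 20.15 MHz = 0.3 MHz.
48.3 MHz mod fs = 7.4 MHz.
7.4 MHz ≤ fs/2 = 10.225 MHz, appears at 7.4 MHz.
1.85 MHz ≤ fs/2 = 10.225 MHz, passes unchanged.
27.85 MHz mod fs = 7.4 MHz.
7.4 MHz ≤ fs/2 = 10.225 MHz, appears at 7.4 MHz.
27.85 MHz and 48.3 MHz both map to 7.4 MHz.

7.4 MHz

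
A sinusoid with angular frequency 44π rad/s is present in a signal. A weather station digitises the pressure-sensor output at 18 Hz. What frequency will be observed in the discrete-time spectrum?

4 Hz

ω = 44π rad/s → f = ω/(2π) = 22 Hz.
22 Hz mod fs = 4 Hz.
4 Hz ≤ fs/2 = 9 Hz, appears at 4 Hz.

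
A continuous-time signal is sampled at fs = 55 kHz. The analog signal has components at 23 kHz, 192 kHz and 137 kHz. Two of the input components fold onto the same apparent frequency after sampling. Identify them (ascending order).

fs/2 = 27.5 kHz.
23 kHz ≤ fs/2 = 27.5 kHz, passes unchanged.
192 kHz mod fs = 27 kHz.
27 kHz ≤ fs/2 = 27.5 kHz, appears at 27 kHz.
137 kHz mod fs = 27 kHz.
27 kHz ≤ fs/2 = 27.5 kHz, appears at 27 kHz.
137 kHz and 192 kHz both map to 27 kHz.

137 kHz, 192 kHz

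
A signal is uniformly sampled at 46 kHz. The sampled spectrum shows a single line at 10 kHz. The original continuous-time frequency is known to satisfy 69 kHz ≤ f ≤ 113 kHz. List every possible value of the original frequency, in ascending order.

82 kHz, 102 kHz

Frequencies that alias to 10 kHz are k·fs ± 10 kHz for integer k ≥ 0.
k=0: 10 kHz.
k=1: 36 kHz, 56 kHz.
k=2: 82 kHz, 102 kHz.
k=3: 128 kHz, 148 kHz.
Within [69 kHz, 113 kHz]: 82 kHz, 102 kHz.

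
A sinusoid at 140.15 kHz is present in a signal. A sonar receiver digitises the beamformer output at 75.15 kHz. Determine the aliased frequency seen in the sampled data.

140.15 kHz mod fs = 65 kHz.
65 kHz > fs/2 = 37.575 kHz, folds to fs − 65 kHz = 10.15 kHz.

10.15 kHz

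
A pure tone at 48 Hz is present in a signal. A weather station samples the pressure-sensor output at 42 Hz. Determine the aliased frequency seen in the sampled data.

48 Hz mod fs = 6 Hz.
6 Hz ≤ fs/2 = 21 Hz, appears at 6 Hz.

6 Hz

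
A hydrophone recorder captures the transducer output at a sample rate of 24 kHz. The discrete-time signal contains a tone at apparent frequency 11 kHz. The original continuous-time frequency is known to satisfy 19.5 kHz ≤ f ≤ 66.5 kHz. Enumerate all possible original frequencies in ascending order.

Frequencies that alias to 11 kHz are k·fs ± 11 kHz for integer k ≥ 0.
k=0: 11 kHz.
k=1: 13 kHz, 35 kHz.
k=2: 37 kHz, 59 kHz.
k=3: 61 kHz, 83 kHz.
k=4: 85 kHz, 107 kHz.
Within [19.5 kHz, 66.5 kHz]: 35 kHz, 37 kHz, 59 kHz, 61 kHz.

35 kHz, 37 kHz, 59 kHz, 61 kHz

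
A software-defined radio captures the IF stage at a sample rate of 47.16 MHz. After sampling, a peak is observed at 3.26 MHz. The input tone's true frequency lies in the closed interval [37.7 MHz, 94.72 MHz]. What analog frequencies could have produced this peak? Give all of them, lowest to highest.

Frequencies that alias to 3.26 MHz are k·fs ± 3.26 MHz for integer k ≥ 0.
k=0: 3.26 MHz.
k=1: 43.9 MHz, 50.42 MHz.
k=2: 91.06 MHz, 97.58 MHz.
k=3: 138.22 MHz, 144.74 MHz.
Within [37.7 MHz, 94.72 MHz]: 43.9 MHz, 50.42 MHz, 91.06 MHz.

43.9 MHz, 50.42 MHz, 91.06 MHz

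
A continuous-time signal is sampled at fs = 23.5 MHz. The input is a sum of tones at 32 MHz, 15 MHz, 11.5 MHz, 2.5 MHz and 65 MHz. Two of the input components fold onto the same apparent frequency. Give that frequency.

8.5 MHz

fs/2 = 11.75 MHz.
32 MHz mod fs = 8.5 MHz.
8.5 MHz ≤ fs/2 = 11.75 MHz, appears at 8.5 MHz.
15 MHz > fs/2 = 11.75 MHz, folds to fs − 15 MHz = 8.5 MHz.
11.5 MHz ≤ fs/2 = 11.75 MHz, passes unchanged.
2.5 MHz ≤ fs/2 = 11.75 MHz, passes unchanged.
65 MHz mod fs = 18 MHz.
18 MHz > fs/2 = 11.75 MHz, folds to fs − 18 MHz = 5.5 MHz.
15 MHz and 32 MHz both map to 8.5 MHz.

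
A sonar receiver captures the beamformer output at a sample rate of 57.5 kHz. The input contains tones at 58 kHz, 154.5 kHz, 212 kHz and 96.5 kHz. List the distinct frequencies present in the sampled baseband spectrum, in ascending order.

fs/2 = 28.75 kHz.
58 kHz mod fs = 0.5 kHz.
0.5 kHz ≤ fs/2 = 28.75 kHz, appears at 0.5 kHz.
154.5 kHz mod fs = 39.5 kHz.
39.5 kHz > fs/2 = 28.75 kHz, folds to fs − 39.5 kHz = 18 kHz.
212 kHz mod fs = 39.5 kHz.
39.5 kHz > fs/2 = 28.75 kHz, folds to fs − 39.5 kHz = 18 kHz.
96.5 kHz mod fs = 39 kHz.
39 kHz > fs/2 = 28.75 kHz, folds to fs − 39 kHz = 18.5 kHz.
Distinct values: {0.5 kHz, 18 kHz, 18.5 kHz}.

0.5 kHz, 18 kHz, 18.5 kHz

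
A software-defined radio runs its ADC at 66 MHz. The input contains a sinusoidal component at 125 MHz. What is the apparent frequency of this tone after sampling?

125 MHz mod fs = 59 MHz.
59 MHz > fs/2 = 33 MHz, folds to fs − 59 MHz = 7 MHz.

7 MHz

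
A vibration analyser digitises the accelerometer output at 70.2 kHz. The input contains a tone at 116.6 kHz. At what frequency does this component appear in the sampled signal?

116.6 kHz mod fs = 46.4 kHz.
46.4 kHz > fs/2 = 35.1 kHz, folds to fs − 46.4 kHz = 23.8 kHz.

23.8 kHz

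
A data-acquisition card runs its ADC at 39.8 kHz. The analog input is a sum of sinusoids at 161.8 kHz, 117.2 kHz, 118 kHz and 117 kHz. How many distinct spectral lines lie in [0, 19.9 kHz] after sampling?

4

fs/2 = 19.9 kHz.
161.8 kHz mod fs = 2.6 kHz.
2.6 kHz ≤ fs/2 = 19.9 kHz, appears at 2.6 kHz.
117.2 kHz mod fs = 37.6 kHz.
37.6 kHz > fs/2 = 19.9 kHz, folds to fs − 37.6 kHz = 2.2 kHz.
118 kHz mod fs = 38.4 kHz.
38.4 kHz > fs/2 = 19.9 kHz, folds to fs − 38.4 kHz = 1.4 kHz.
117 kHz mod fs = 37.4 kHz.
37.4 kHz > fs/2 = 19.9 kHz, folds to fs − 37.4 kHz = 2.4 kHz.
Distinct values: {1.4 kHz, 2.2 kHz, 2.4 kHz, 2.6 kHz} → 4.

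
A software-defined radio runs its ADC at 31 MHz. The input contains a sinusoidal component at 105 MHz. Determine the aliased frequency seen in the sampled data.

12 MHz

105 MHz mod fs = 12 MHz.
12 MHz ≤ fs/2 = 15.5 MHz, appears at 12 MHz.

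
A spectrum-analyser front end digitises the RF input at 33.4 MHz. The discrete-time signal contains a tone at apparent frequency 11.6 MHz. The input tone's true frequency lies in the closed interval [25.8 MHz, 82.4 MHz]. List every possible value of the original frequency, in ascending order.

Frequencies that alias to 11.6 MHz are k·fs ± 11.6 MHz for integer k ≥ 0.
k=0: 11.6 MHz.
k=1: 21.8 MHz, 45 MHz.
k=2: 55.2 MHz, 78.4 MHz.
k=3: 88.6 MHz, 111.8 MHz.
Within [25.8 MHz, 82.4 MHz]: 45 MHz, 55.2 MHz, 78.4 MHz.

45 MHz, 55.2 MHz, 78.4 MHz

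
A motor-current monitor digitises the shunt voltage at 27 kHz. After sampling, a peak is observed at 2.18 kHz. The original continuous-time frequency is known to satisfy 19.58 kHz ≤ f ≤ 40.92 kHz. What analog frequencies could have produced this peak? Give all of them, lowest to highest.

Frequencies that alias to 2.18 kHz are k·fs ± 2.18 kHz for integer k ≥ 0.
k=0: 2.18 kHz.
k=1: 24.82 kHz, 29.18 kHz.
k=2: 51.82 kHz, 56.18 kHz.
Within [19.58 kHz, 40.92 kHz]: 24.82 kHz, 29.18 kHz.

24.82 kHz, 29.18 kHz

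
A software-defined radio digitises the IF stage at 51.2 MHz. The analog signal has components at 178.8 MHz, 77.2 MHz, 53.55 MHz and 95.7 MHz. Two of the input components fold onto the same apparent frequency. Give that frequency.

fs/2 = 25.6 MHz.
178.8 MHz mod fs = 25.2 MHz.
25.2 MHz ≤ fs/2 = 25.6 MHz, appears at 25.2 MHz.
77.2 MHz mod fs = 26 MHz.
26 MHz > fs/2 = 25.6 MHz, folds to fs − 26 MHz = 25.2 MHz.
53.55 MHz mod fs = 2.35 MHz.
2.35 MHz ≤ fs/2 = 25.6 MHz, appears at 2.35 MHz.
95.7 MHz mod fs = 44.5 MHz.
44.5 MHz > fs/2 = 25.6 MHz, folds to fs − 44.5 MHz = 6.7 MHz.
77.2 MHz and 178.8 MHz both map to 25.2 MHz.

25.2 MHz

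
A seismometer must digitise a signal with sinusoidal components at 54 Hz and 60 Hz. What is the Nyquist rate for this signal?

120 Hz

Highest-frequency component: 60 Hz.
Nyquist rate = 2 × 60 Hz = 120 Hz.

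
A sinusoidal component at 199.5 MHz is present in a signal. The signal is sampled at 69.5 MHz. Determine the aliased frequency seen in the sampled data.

9 MHz

199.5 MHz mod fs = 60.5 MHz.
60.5 MHz > fs/2 = 34.75 MHz, folds to fs − 60.5 MHz = 9 MHz.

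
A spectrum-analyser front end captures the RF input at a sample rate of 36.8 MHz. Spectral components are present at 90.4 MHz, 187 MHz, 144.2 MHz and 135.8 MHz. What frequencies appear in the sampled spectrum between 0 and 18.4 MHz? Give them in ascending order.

fs/2 = 18.4 MHz.
90.4 MHz mod fs = 16.8 MHz.
16.8 MHz ≤ fs/2 = 18.4 MHz, appears at 16.8 MHz.
187 MHz mod fs = 3 MHz.
3 MHz ≤ fs/2 = 18.4 MHz, appears at 3 MHz.
144.2 MHz mod fs = 33.8 MHz.
33.8 MHz > fs/2 = 18.4 MHz, folds to fs − 33.8 MHz = 3 MHz.
135.8 MHz mod fs = 25.4 MHz.
25.4 MHz > fs/2 = 18.4 MHz, folds to fs − 25.4 MHz = 11.4 MHz.
Distinct values: {3 MHz, 11.4 MHz, 16.8 MHz}.

3 MHz, 11.4 MHz, 16.8 MHz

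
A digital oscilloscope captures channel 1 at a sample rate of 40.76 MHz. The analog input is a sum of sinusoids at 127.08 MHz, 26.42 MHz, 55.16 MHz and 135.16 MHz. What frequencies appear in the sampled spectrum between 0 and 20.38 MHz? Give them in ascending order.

4.8 MHz, 12.88 MHz, 14.34 MHz, 14.4 MHz

fs/2 = 20.38 MHz.
127.08 MHz mod fs = 4.8 MHz.
4.8 MHz ≤ fs/2 = 20.38 MHz, appears at 4.8 MHz.
26.42 MHz > fs/2 = 20.38 MHz, folds to fs − 26.42 MHz = 14.34 MHz.
55.16 MHz mod fs = 14.4 MHz.
14.4 MHz ≤ fs/2 = 20.38 MHz, appears at 14.4 MHz.
135.16 MHz mod fs = 12.88 MHz.
12.88 MHz ≤ fs/2 = 20.38 MHz, appears at 12.88 MHz.
Distinct values: {4.8 MHz, 12.88 MHz, 14.34 MHz, 14.4 MHz}.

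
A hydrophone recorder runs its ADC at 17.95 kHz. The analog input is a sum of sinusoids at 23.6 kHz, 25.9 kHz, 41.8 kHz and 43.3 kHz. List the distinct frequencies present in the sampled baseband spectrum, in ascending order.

5.65 kHz, 5.9 kHz, 7.4 kHz, 7.95 kHz

fs/2 = 8.975 kHz.
23.6 kHz mod fs = 5.65 kHz.
5.65 kHz ≤ fs/2 = 8.975 kHz, appears at 5.65 kHz.
25.9 kHz mod fs = 7.95 kHz.
7.95 kHz ≤ fs/2 = 8.975 kHz, appears at 7.95 kHz.
41.8 kHz mod fs = 5.9 kHz.
5.9 kHz ≤ fs/2 = 8.975 kHz, appears at 5.9 kHz.
43.3 kHz mod fs = 7.4 kHz.
7.4 kHz ≤ fs/2 = 8.975 kHz, appears at 7.4 kHz.
Distinct values: {5.65 kHz, 5.9 kHz, 7.4 kHz, 7.95 kHz}.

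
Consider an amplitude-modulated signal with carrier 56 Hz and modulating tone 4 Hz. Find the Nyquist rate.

AM sidebands sit at fc ± fm = 52 Hz and 60 Hz.
Highest-frequency component: 60 Hz.
Nyquist rate = 2 × 60 Hz = 120 Hz.

120 Hz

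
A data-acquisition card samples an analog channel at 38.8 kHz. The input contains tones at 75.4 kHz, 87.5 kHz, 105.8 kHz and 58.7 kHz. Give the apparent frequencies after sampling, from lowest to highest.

2.2 kHz, 9.9 kHz, 10.6 kHz, 18.9 kHz

fs/2 = 19.4 kHz.
75.4 kHz mod fs = 36.6 kHz.
36.6 kHz > fs/2 = 19.4 kHz, folds to fs − 36.6 kHz = 2.2 kHz.
87.5 kHz mod fs = 9.9 kHz.
9.9 kHz ≤ fs/2 = 19.4 kHz, appears at 9.9 kHz.
105.8 kHz mod fs = 28.2 kHz.
28.2 kHz > fs/2 = 19.4 kHz, folds to fs − 28.2 kHz = 10.6 kHz.
58.7 kHz mod fs = 19.9 kHz.
19.9 kHz > fs/2 = 19.4 kHz, folds to fs − 19.9 kHz = 18.9 kHz.
Distinct values: {2.2 kHz, 9.9 kHz, 10.6 kHz, 18.9 kHz}.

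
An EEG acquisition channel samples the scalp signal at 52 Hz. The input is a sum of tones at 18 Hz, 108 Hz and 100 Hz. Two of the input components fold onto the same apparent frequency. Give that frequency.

fs/2 = 26 Hz.
18 Hz ≤ fs/2 = 26 Hz, passes unchanged.
108 Hz mod fs = 4 Hz.
4 Hz ≤ fs/2 = 26 Hz, appears at 4 Hz.
100 Hz mod fs = 48 Hz.
48 Hz > fs/2 = 26 Hz, folds to fs − 48 Hz = 4 Hz.
100 Hz and 108 Hz both map to 4 Hz.

4 Hz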